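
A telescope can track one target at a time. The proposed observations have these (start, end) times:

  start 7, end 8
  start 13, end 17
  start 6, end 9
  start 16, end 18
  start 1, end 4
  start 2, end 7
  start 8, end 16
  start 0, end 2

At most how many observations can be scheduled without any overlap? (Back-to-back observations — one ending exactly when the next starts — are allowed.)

By end time: (0,2), (1,4), (2,7), (7,8), (6,9), (8,16), (13,17), (16,18).
Pick (0,2); next start ≥ 2 → (2,7); next start ≥ 7 → (7,8); next start ≥ 8 → (8,16); next start ≥ 16 → (16,18).
Selected 5 observations.

5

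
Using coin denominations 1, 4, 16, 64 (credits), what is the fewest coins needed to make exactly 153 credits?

6

Use the largest denomination that fits, subtract, and repeat.
153 − 2×64→25 − 1×16→9 − 2×4→1 − 1×1→0
Total coins = 2 + 1 + 2 + 1 = 6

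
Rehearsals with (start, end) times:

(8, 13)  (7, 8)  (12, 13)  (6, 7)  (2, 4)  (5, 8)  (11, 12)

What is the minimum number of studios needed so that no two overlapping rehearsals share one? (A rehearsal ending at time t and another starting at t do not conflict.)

2

The answer is the maximum number of intervals overlapping at any instant.
Events (time:±→running): 2:+→1 4:-→0 5:+→1 6:+→2 … peak 2.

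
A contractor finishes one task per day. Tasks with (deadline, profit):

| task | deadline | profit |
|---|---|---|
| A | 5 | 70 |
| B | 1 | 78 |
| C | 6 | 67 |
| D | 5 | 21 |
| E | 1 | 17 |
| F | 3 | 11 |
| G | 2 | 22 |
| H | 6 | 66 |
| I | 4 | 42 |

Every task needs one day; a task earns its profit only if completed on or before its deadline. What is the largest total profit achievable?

Take jobs in profit order; each goes to the latest open slot no later than its deadline.
By profit: B(d1,78), A(d5,70), C(d6,67), H(d6,66), I(d4,42), G(d2,22), D(d5,21), E(d1,17), F(d3,11)
B→slot 1; A→slot 5; C→slot 6; H→slot 4; I→slot 3; G→slot 2; D skipped; E skipped; F skipped.
Profit = 78 + 22 + 42 + 66 + 70 + 67 = 345

345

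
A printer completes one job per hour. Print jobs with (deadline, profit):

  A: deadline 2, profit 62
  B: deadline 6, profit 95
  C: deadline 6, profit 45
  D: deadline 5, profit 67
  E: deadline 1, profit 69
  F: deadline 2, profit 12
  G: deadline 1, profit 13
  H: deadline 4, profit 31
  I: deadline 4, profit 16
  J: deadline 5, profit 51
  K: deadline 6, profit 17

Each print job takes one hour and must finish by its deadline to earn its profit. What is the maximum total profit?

Take jobs in profit order; each goes to the latest open slot no later than its deadline.
By profit: B(d6,95), E(d1,69), D(d5,67), A(d2,62), J(d5,51), C(d6,45), H(d4,31), K(d6,17), I(d4,16), G(d1,13), F(d2,12)
B→slot 6; E→slot 1; D→slot 5; A→slot 2; J→slot 4; C→slot 3; H skipped; K skipped; I skipped; G skipped; F skipped.
Profit = 69 + 62 + 45 + 51 + 67 + 95 = 389

389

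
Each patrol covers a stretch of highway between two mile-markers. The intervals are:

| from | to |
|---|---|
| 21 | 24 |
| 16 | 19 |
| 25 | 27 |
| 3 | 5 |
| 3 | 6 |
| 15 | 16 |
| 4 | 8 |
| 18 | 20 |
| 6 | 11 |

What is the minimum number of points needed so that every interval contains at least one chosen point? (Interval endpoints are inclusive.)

Process intervals by earliest right end; each time one isn't hit yet, stab at its right endpoint.
Sorted: [3,5] [3,6] [4,8] [6,11] [15,16] [16,19] [18,20] [21,24] [25,27]
{[3,5],[3,6],[4,8]} hit by 5; {[6,11]} hit by 11; {[15,16],[16,19]} hit by 16; {[18,20]} hit by 20; {[21,24]} hit by 24; {[25,27]} hit by 27.
Points: 5, 11, 16, 20, 24, 27 (6 total).

6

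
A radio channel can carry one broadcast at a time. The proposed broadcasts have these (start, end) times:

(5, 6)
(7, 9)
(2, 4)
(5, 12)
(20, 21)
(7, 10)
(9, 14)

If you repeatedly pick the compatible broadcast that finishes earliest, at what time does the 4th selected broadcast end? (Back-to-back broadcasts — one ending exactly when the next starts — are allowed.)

By end time: (2,4), (5,6), (7,9), (7,10), (5,12), (9,14), (20,21).
Pick (2,4); next start ≥ 4 → (5,6); next start ≥ 6 → (7,9); next start ≥ 9 → (9,14); next start ≥ 14 → (20,21).
Selected: (2,4) (5,6) (7,9) (9,14) (20,21)

14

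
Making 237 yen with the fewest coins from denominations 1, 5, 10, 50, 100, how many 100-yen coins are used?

237 − 2×100→37 − 3×10→7 − 1×5→2 − 2×1→0
Count of 100: 2

2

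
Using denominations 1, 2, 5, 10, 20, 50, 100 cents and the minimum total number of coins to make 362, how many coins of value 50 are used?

Use the largest denomination that fits, subtract, and repeat.
362 = 3×100 + 1×50 + 1×10 + 1×2
Count of 50: 1

1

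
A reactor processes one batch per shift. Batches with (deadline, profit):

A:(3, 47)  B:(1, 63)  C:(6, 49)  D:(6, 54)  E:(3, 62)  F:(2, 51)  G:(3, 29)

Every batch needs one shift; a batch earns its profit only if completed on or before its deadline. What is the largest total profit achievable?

279

Profit order: B=63 E=62 D=54 F=51 C=49 A=47 G=29
Assign: B→slot 1, E→slot 3, D→slot 6, F→slot 2, C→slot 5, A skipped, G skipped.
Slots: [1:B] [2:F] [3:E] [5:C] [6:D]
Profit = 63 + 51 + 62 + 49 + 54 = 279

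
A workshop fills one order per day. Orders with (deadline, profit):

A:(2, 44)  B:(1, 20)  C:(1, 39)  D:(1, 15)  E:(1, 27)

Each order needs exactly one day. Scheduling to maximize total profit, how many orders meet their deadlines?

2

By profit: A(d2,44), C(d1,39), E(d1,27), B(d1,20), D(d1,15)
A→slot 2; C→slot 1; E skipped; B skipped; D skipped.
2 of 5 scheduled.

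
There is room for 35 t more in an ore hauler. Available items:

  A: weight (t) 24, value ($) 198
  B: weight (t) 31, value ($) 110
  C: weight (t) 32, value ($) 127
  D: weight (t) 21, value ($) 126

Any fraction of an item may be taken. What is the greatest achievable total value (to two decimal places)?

Ratios (sorted): A 8.25, D 6.00, C 3.97, B 3.55
take A (24 @ 198); take 11/21 of D → 66.00. Capacity used 35/35.
Total value = 264.00

264.00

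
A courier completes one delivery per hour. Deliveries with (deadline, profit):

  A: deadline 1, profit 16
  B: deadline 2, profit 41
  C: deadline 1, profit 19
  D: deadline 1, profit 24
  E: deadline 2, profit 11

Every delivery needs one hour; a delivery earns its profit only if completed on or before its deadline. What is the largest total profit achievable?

65

Sort by profit descending; place each in the latest free slot ≤ its deadline.
Profit order: B=41 D=24 C=19 A=16 E=11
Assign: B→slot 2, D→slot 1, C skipped, A skipped, E skipped.
Slots: [1:D] [2:B]
Profit = 24 + 41 = 65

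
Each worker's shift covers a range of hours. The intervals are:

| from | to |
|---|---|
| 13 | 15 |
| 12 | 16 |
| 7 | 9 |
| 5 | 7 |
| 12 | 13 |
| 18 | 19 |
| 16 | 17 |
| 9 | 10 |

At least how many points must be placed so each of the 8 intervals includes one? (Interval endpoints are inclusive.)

Sort by right endpoint; whenever an interval is uncovered, place a point at its right end.
By right end: [5,7]  [7,9]  [9,10]  [12,13]  [13,15]  [12,16]  [16,17]  [18,19]
[5,7] uncovered → point at 7; [9,10] uncovered → point at 10; [12,13] uncovered → point at 13; [16,17] uncovered → point at 17; [18,19] uncovered → point at 19.
Points: 7, 10, 13, 17, 19 (5 total).

5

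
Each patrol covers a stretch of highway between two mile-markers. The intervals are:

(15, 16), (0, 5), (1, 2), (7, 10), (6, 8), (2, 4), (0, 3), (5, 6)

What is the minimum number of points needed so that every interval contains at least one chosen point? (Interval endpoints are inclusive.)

4

Sort by right endpoint; whenever an interval is uncovered, place a point at its right end.
By right end: [1,2]  [0,3]  [2,4]  [0,5]  [5,6]  [6,8]  [7,10]  [15,16]
[1,2] uncovered → point at 2; [5,6] uncovered → point at 6; [7,10] uncovered → point at 10; [15,16] uncovered → point at 16.
Points: 2, 6, 10, 16 (4 total).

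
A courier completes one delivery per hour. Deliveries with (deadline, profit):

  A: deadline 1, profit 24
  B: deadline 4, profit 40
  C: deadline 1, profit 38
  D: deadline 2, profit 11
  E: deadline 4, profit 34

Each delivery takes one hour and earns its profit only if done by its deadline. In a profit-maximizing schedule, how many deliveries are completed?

4

By profit: B(d4,40), C(d1,38), E(d4,34), A(d1,24), D(d2,11)
B→slot 4; C→slot 1; E→slot 3; A skipped; D→slot 2.
4 of 5 scheduled.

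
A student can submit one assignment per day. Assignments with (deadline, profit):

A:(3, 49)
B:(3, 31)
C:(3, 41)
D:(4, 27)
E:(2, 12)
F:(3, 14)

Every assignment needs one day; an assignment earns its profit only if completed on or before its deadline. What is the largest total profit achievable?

Profit order: A=49 C=41 B=31 D=27 F=14 E=12
Assign: A→slot 3, C→slot 2, B→slot 1, D→slot 4, F skipped, E skipped.
Slots: [1:B] [2:C] [3:A] [4:D]
Profit = 31 + 41 + 49 + 27 = 148

148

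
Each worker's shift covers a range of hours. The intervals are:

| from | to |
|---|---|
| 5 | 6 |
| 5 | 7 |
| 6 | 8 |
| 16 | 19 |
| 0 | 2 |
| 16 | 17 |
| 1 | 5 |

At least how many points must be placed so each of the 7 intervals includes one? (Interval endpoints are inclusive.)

3

Sort by right endpoint; whenever an interval is uncovered, place a point at its right end.
By right end: [0,2]  [1,5]  [5,6]  [5,7]  [6,8]  [16,17]  [16,19]
[0,2] uncovered → point at 2; [5,6] uncovered → point at 6; [16,17] uncovered → point at 17.
Points: 2, 6, 17 (3 total).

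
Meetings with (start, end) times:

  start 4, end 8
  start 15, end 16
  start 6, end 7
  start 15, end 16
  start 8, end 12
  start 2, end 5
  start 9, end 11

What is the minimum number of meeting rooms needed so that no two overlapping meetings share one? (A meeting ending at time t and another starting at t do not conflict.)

starts: [2, 4, 6, 8, 9, 15, 15]
ends:   [5, 7, 8, 11, 12, 16, 16]
s2→1 s4→2  — peak 2.

2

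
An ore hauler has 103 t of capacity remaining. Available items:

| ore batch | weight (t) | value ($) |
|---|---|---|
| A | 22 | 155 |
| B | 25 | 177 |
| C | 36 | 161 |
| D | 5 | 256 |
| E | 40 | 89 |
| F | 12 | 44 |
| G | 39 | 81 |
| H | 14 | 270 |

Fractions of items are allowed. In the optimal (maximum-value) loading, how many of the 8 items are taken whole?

5

Ratios (sorted): D 51.20, H 19.29, B 7.08, A 7.05, C 4.47, F 3.67, E 2.23, G 2.08
take D (5 @ 256); take H (14 @ 270); take B (25 @ 177); take A (22 @ 155); take C (36 @ 161); take 1/12 of F → 3.67. Capacity used 103/103.
5 item(s) taken whole; one partial (take 1/12 of F).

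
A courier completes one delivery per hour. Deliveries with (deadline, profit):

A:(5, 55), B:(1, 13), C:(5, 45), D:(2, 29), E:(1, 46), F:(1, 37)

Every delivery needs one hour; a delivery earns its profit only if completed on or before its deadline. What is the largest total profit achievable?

Sort by profit descending; place each in the latest free slot ≤ its deadline.
Profit order: A=55 E=46 C=45 F=37 D=29 B=13
Assign: A→slot 5, E→slot 1, C→slot 4, F skipped, D→slot 2, B skipped.
Slots: [1:E] [2:D] [4:C] [5:A]
Profit = 46 + 29 + 45 + 55 = 175

175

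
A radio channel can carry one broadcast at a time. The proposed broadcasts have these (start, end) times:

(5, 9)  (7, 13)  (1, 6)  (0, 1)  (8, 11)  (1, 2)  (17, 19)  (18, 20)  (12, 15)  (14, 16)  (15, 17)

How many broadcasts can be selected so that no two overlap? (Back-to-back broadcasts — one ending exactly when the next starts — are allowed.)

By end time: (0,1), (1,2), (1,6), (5,9), (8,11), (7,13), (12,15), (14,16), (15,17), (17,19), (18,20).
Pick (0,1); next start ≥ 1 → (1,2); next start ≥ 2 → (5,9); next start ≥ 9 → (12,15); next start ≥ 15 → (15,17); next start ≥ 17 → (17,19).
Selected 6 broadcasts.

6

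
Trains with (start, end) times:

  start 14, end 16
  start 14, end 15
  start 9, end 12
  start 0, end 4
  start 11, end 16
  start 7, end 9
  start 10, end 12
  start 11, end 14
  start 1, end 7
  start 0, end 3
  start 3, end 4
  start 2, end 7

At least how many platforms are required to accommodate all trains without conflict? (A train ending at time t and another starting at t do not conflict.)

4

Events (time:±→running): 0:+→1 0:+→2 1:+→3 2:+→4 … peak 4.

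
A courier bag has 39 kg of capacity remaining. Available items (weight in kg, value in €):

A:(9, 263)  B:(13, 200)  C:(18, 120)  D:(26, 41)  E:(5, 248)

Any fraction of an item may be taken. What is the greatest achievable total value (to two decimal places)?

791.00

Sort by value per unit weight and fill in that order.
Order: E (248/5=49.60) > A (263/9=29.22) > B (200/13=15.38) > C (120/18=6.67) > D (41/26=1.58)
Fill: take E (5 @ 248) → take A (9 @ 263) → take B (13 @ 200) → take 12/18 of C → 80.00; 39/39 used.
Total value = 791.00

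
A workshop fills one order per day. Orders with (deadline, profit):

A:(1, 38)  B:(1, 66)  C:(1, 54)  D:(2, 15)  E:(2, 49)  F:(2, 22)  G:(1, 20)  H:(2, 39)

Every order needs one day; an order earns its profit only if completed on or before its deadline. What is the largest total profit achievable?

115

Profit order: B=66 C=54 E=49 H=39 A=38 F=22 G=20 D=15
Assign: B→slot 1, C skipped, E→slot 2, H skipped, A skipped, F skipped, G skipped, D skipped.
Slots: [1:B] [2:E]
Profit = 66 + 49 = 115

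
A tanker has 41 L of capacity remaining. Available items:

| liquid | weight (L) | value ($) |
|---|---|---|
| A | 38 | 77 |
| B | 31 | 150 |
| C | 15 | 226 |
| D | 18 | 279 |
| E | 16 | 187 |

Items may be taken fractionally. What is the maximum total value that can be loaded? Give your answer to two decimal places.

Sort by value per unit weight and fill in that order.
Ratios (sorted): D 15.50, C 15.07, E 11.69, B 4.84, A 2.03
take D (18 @ 279); take C (15 @ 226); take 8/16 of E → 93.50. Capacity used 41/41.
Total value = 598.50

598.50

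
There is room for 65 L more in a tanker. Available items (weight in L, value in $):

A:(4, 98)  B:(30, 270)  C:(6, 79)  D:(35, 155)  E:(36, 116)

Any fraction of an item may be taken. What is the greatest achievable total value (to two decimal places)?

Sort by value per unit weight and fill in that order.
Order: A (98/4=24.50) > C (79/6=13.17) > B (270/30=9.00) > D (155/35=4.43) > E (116/36=3.22)
Fill: take A (4 @ 98) → take C (6 @ 79) → take B (30 @ 270) → take 25/35 of D → 110.71; 65/65 used.
Total value = 557.71

557.71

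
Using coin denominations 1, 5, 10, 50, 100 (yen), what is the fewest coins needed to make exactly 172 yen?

Use the largest denomination that fits, subtract, and repeat.
172 = 1×100 + 1×50 + 2×10 + 2×1
Total coins = 1 + 1 + 2 + 2 = 6

6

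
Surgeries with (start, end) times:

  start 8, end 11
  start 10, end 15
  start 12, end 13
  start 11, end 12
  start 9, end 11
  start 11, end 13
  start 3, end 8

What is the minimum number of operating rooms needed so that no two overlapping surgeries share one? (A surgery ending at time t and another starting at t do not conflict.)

Count concurrent intervals with a sweep; the peak is the room count.
Events (time:±→running): 3:+→1 8:-→0 8:+→1 9:+→2 10:+→3 … peak 3.

3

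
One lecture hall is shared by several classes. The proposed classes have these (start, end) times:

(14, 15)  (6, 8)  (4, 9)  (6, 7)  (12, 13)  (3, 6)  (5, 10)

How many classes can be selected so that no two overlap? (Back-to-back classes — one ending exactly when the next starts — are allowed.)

4

Order by finish time; keep every interval that doesn't clash with the previous kept one.
Sorted by end: (3,6)  (6,7)  (6,8)  (4,9)  (5,10)  (12,13)  (14,15)
take (3,6); take (6,7); skip (6,8); skip (4,9); take (12,13); take (14,15).
Selected 4 classes.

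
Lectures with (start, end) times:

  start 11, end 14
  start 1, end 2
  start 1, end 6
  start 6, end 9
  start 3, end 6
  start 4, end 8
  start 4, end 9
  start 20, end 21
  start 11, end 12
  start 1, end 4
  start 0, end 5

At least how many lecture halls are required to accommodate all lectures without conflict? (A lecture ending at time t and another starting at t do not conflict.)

5

starts: [0, 1, 1, 1, 3, 4, 4, 6, 11, 11, 20]
ends:   [2, 4, 5, 6, 6, 8, 9, 9, 12, 14, 21]
s0→1 s1→2 s1→3 s1→4 e2→3 s3→4 e4→3 s4→4 s4→5  — peak 5.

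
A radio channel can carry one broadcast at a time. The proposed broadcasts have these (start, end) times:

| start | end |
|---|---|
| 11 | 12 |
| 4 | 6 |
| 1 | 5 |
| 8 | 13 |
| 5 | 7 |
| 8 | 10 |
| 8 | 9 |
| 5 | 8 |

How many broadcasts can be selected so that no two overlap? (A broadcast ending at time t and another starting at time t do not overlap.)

Sort by end time and greedily take each interval whose start is ≥ the last chosen end.
By end time: (1,5), (4,6), (5,7), (5,8), (8,9), (8,10), (11,12), (8,13).
Pick (1,5); next start ≥ 5 → (5,7); next start ≥ 7 → (8,9); next start ≥ 9 → (11,12).
Selected 4 broadcasts.

4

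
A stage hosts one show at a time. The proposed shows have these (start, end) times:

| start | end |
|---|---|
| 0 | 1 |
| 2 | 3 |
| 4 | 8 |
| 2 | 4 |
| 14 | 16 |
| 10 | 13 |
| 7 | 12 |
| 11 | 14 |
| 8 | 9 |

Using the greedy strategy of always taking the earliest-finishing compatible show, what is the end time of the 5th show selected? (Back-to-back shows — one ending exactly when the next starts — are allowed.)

By end time: (0,1), (2,3), (2,4), (4,8), (8,9), (7,12), (10,13), (11,14), (14,16).
Pick (0,1); next start ≥ 1 → (2,3); next start ≥ 3 → (4,8); next start ≥ 8 → (8,9); next start ≥ 9 → (10,13); next start ≥ 13 → (14,16).
Selected: (0,1) (2,3) (4,8) (8,9) (10,13) (14,16)

13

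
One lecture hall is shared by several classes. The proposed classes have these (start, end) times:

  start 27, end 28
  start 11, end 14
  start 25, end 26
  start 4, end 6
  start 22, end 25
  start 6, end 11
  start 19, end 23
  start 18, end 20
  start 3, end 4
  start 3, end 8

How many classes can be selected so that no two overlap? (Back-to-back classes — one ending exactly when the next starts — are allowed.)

Sort by end time and greedily take each interval whose start is ≥ the last chosen end.
By end time: (3,4), (4,6), (3,8), (6,11), (11,14), (18,20), (19,23), (22,25), (25,26), (27,28).
Pick (3,4); next start ≥ 4 → (4,6); next start ≥ 6 → (6,11); next start ≥ 11 → (11,14); next start ≥ 14 → (18,20); next start ≥ 20 → (22,25); next start ≥ 25 → (25,26); next start ≥ 26 → (27,28).
Selected 8 classes.

8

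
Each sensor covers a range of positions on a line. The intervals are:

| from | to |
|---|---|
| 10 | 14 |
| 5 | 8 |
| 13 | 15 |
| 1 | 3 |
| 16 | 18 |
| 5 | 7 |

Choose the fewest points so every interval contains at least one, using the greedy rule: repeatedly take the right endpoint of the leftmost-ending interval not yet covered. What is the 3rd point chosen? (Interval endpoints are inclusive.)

14

Process intervals by earliest right end; each time one isn't hit yet, stab at its right endpoint.
Sorted: [1,3] [5,7] [5,8] [10,14] [13,15] [16,18]
{[1,3]} hit by 3; {[5,7],[5,8]} hit by 7; {[10,14],[13,15]} hit by 14; {[16,18]} hit by 18.
Points: 3, 7, 14, 18 (4 total).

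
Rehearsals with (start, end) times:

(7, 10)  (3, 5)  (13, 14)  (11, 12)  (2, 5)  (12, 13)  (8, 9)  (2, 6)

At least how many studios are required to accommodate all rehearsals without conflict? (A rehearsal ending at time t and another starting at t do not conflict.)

Count concurrent intervals with a sweep; the peak is the room count.
Events (time:±→running): 2:+→1 2:+→2 3:+→3 … peak 3.

3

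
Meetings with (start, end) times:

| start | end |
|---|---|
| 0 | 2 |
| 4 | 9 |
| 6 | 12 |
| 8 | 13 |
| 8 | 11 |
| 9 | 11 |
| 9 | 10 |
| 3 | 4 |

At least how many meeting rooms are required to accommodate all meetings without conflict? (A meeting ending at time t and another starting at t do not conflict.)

5

The answer is the maximum number of intervals overlapping at any instant.
starts: [0, 3, 4, 6, 8, 8, 9, 9]
ends:   [2, 4, 9, 10, 11, 11, 12, 13]
s0→1 e2→0 s3→1 e4→0 s4→1 s6→2 s8→3 s8→4 e9→3 s9→4 s9→5  — peak 5.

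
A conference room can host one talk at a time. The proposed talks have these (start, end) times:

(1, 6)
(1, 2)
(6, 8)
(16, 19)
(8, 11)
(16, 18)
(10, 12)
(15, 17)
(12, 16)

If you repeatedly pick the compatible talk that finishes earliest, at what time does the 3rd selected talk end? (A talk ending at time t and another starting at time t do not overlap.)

Sort by end time and greedily take each interval whose start is ≥ the last chosen end.
By end time: (1,2), (1,6), (6,8), (8,11), (10,12), (12,16), (15,17), (16,18), (16,19).
Pick (1,2); next start ≥ 2 → (6,8); next start ≥ 8 → (8,11); next start ≥ 11 → (12,16); next start ≥ 16 → (16,18).
Selected: (1,2) (6,8) (8,11) (12,16) (16,18)

11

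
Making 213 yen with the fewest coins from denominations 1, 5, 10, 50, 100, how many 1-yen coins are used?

Use the largest denomination that fits, subtract, and repeat.
213 = 2×100 + 1×10 + 3×1
Count of 1: 3

3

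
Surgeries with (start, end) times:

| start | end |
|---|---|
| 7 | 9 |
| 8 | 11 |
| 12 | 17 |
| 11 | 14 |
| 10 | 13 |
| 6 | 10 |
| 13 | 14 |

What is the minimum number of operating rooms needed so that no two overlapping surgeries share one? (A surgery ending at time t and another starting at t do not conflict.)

Events (time:±→running): 6:+→1 7:+→2 8:+→3 … peak 3.

3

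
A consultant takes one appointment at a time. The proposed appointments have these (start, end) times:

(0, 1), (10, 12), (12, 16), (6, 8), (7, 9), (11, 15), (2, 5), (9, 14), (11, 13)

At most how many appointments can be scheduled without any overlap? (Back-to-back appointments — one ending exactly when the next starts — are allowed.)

Sorted by end: (0,1)  (2,5)  (6,8)  (7,9)  (10,12)  (11,13)  (9,14)  (11,15)  (12,16)
take (0,1); take (2,5); take (6,8); skip (7,9); take (10,12); skip (9,14); take (12,16).
Selected 5 appointments.

5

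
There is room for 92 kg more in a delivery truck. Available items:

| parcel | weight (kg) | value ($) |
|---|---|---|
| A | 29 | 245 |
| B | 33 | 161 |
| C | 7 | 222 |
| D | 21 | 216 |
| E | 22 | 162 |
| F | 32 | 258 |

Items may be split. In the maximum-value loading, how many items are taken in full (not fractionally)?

Greedy by value/weight ratio, highest first.
Order: C (222/7=31.71) > D (216/21=10.29) > A (245/29=8.45) > F (258/32=8.06) > E (162/22=7.36) > B (161/33=4.88)
Fill: take C (7 @ 222) → take D (21 @ 216) → take A (29 @ 245) → take F (32 @ 258) → take 3/22 of E → 22.09; 92/92 used.
4 item(s) taken whole; one partial (take 3/22 of E).

4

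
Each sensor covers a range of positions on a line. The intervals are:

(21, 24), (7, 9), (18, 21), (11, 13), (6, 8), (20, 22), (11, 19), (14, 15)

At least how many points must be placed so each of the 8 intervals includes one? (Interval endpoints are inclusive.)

4

By right end: [6,8]  [7,9]  [11,13]  [14,15]  [11,19]  [18,21]  [20,22]  [21,24]
[6,8] uncovered → point at 8; [11,13] uncovered → point at 13; [14,15] uncovered → point at 15; [18,21] uncovered → point at 21.
Points: 8, 13, 15, 21 (4 total).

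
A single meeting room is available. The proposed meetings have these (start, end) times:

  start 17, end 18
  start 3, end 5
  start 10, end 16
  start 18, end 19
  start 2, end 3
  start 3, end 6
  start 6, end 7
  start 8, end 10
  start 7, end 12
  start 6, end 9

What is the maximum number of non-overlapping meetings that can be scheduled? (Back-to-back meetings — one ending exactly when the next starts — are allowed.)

Order by finish time; keep every interval that doesn't clash with the previous kept one.
Sorted by end: (2,3)  (3,5)  (3,6)  (6,7)  (6,9)  (8,10)  (7,12)  (10,16)  (17,18)  (18,19)
take (2,3); take (3,5); take (6,7); skip (6,9); take (8,10); take (10,16); take (17,18); take (18,19).
Selected 7 meetings.

7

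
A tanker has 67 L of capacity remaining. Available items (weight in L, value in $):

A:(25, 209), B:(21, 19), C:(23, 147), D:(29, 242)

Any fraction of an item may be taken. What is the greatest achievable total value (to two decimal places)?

Greedy by value/weight ratio, highest first.
Ratios (sorted): A 8.36, D 8.34, C 6.39, B 0.90
take A (25 @ 209); take D (29 @ 242); take 13/23 of C → 83.09. Capacity used 67/67.
Total value = 534.09

534.09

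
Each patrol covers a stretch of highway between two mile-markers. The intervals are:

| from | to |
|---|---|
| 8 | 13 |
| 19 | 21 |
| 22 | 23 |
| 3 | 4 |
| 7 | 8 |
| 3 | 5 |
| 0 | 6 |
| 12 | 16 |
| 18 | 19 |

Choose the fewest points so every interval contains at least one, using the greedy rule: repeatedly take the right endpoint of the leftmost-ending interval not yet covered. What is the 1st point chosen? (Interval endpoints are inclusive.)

Process intervals by earliest right end; each time one isn't hit yet, stab at its right endpoint.
Sorted: [3,4] [3,5] [0,6] [7,8] [8,13] [12,16] [18,19] [19,21] [22,23]
{[3,4],[3,5],[0,6]} hit by 4; {[7,8],[8,13]} hit by 8; {[12,16]} hit by 16; {[18,19],[19,21]} hit by 19; {[22,23]} hit by 23.
Points: 4, 8, 16, 19, 23 (5 total).

4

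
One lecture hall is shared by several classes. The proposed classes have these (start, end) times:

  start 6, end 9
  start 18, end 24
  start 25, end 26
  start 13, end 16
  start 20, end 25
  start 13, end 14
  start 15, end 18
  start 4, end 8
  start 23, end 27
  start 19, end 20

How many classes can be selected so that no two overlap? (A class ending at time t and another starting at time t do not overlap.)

6

Sorted by end: (4,8)  (6,9)  (13,14)  (13,16)  (15,18)  (19,20)  (18,24)  (20,25)  (25,26)  (23,27)
take (4,8); take (13,14); skip (13,16); take (15,18); take (19,20); skip (18,24); take (20,25); take (25,26); skip (23,27).
Selected 6 classes.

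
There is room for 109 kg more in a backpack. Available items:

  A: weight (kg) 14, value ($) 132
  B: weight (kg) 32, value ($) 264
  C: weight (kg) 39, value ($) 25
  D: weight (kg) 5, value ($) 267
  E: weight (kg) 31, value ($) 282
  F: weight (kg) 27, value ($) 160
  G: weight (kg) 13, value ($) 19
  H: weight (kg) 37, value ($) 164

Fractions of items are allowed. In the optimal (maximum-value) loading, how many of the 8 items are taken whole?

Sort by value per unit weight and fill in that order.
Order: D (267/5=53.40) > A (132/14=9.43) > E (282/31=9.10) > B (264/32=8.25) > F (160/27=5.93) > H (164/37=4.43) > G (19/13=1.46) > C (25/39=0.64)
Fill: take D (5 @ 267) → take A (14 @ 132) → take E (31 @ 282) → take B (32 @ 264) → take F (27 @ 160); 109/109 used.
5 item(s) taken whole.

5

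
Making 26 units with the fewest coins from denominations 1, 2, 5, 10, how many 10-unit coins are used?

Greedy: take as many of the largest coin as possible, then repeat with the remainder.
26 = 2×10 + 1×5 + 1×1
Count of 10: 2

2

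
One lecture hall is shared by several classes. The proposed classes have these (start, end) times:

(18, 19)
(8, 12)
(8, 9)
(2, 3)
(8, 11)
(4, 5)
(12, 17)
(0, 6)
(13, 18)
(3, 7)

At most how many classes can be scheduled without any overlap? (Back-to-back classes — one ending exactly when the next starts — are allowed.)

5

Order by finish time; keep every interval that doesn't clash with the previous kept one.
By end time: (2,3), (4,5), (0,6), (3,7), (8,9), (8,11), (8,12), (12,17), (13,18), (18,19).
Pick (2,3); next start ≥ 3 → (4,5); next start ≥ 5 → (8,9); next start ≥ 9 → (12,17); next start ≥ 17 → (18,19).
Selected 5 classes.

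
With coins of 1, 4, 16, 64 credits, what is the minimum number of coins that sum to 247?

Greedy: take as many of the largest coin as possible, then repeat with the remainder.
247 = 3×64 + 3×16 + 1×4 + 3×1
Total coins = 3 + 3 + 1 + 3 = 10

10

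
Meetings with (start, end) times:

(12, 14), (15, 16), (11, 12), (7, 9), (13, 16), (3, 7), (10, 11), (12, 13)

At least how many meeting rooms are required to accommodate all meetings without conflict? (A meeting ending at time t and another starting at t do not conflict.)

2

starts: [3, 7, 10, 11, 12, 12, 13, 15]
ends:   [7, 9, 11, 12, 13, 14, 16, 16]
s3→1 e7→0 s7→1 e9→0 s10→1 e11→0 s11→1 e12→0 s12→1 s12→2  — peak 2.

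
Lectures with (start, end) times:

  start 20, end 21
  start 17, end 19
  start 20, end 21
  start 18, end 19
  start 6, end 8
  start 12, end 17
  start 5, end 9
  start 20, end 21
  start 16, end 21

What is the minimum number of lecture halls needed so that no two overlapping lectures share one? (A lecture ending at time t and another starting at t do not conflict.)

Events (time:±→running): 5:+→1 6:+→2 8:-→1 9:-→0 12:+→1 16:+→2 17:-→1 17:+→2 18:+→3 19:-→2 19:-→1 20:+→2 20:+→3 20:+→4 … peak 4.

4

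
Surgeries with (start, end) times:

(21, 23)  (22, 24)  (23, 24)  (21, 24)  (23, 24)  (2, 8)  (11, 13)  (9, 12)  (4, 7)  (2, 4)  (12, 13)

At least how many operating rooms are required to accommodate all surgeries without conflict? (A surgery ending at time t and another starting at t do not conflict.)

4

Count concurrent intervals with a sweep; the peak is the room count.
starts: [2, 2, 4, 9, 11, 12, 21, 21, 22, 23, 23]
ends:   [4, 7, 8, 12, 13, 13, 23, 24, 24, 24, 24]
s2→1 s2→2 e4→1 s4→2 e7→1 e8→0 s9→1 s11→2 e12→1 s12→2 e13→1 e13→0 s21→1 s21→2 s22→3 e23→2 s23→3 s23→4  — peak 4.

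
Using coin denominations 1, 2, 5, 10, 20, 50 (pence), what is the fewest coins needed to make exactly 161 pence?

Greedy: take as many of the largest coin as possible, then repeat with the remainder.
161 − 3×50→11 − 1×10→1 − 1×1→0
Total coins = 3 + 1 + 1 = 5

5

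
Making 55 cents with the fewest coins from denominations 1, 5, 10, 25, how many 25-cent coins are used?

55 = 2×25 + 1×5
Count of 25: 2

2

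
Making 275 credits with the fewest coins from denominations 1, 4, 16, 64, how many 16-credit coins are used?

1

275 − 4×64→19 − 1×16→3 − 3×1→0
Count of 16: 1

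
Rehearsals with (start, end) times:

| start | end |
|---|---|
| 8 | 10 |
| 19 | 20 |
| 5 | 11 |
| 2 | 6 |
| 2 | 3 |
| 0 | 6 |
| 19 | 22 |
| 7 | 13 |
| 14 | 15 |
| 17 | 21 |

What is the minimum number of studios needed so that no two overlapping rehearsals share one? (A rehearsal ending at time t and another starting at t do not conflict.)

Count concurrent intervals with a sweep; the peak is the room count.
starts: [0, 2, 2, 5, 7, 8, 14, 17, 19, 19]
ends:   [3, 6, 6, 10, 11, 13, 15, 20, 21, 22]
s0→1 s2→2 s2→3  — peak 3.

3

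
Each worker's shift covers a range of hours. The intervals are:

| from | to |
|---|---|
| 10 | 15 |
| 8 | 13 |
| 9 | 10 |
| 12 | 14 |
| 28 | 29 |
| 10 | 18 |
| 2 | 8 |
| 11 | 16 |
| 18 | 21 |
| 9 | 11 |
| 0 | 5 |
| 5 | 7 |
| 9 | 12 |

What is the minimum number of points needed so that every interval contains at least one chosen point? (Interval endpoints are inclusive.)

By right end: [0,5]  [5,7]  [2,8]  [9,10]  [9,11]  [9,12]  [8,13]  [12,14]  [10,15]  [11,16]  [10,18]  [18,21]  [28,29]
[0,5] uncovered → point at 5; [9,10] uncovered → point at 10; [12,14] uncovered → point at 14; [18,21] uncovered → point at 21; [28,29] uncovered → point at 29.
Points: 5, 10, 14, 21, 29 (5 total).

5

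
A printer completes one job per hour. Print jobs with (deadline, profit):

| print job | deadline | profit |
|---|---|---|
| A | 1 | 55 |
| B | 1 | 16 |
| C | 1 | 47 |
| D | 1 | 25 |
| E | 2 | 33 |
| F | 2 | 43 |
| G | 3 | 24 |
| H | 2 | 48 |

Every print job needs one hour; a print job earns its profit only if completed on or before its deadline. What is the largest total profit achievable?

Sort by profit descending; place each in the latest free slot ≤ its deadline.
Profit order: A=55 H=48 C=47 F=43 E=33 D=25 G=24 B=16
Assign: A→slot 1, H→slot 2, C skipped, F skipped, E skipped, D skipped, G→slot 3, B skipped.
Slots: [1:A] [2:H] [3:G]
Profit = 55 + 48 + 24 = 127

127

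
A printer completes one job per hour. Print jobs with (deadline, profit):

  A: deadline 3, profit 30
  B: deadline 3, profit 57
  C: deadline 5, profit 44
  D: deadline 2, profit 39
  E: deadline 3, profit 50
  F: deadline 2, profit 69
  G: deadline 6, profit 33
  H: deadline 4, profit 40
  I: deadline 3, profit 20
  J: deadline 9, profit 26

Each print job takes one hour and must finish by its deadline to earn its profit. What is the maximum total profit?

Profit order: F=69 B=57 E=50 C=44 H=40 D=39 G=33 A=30 J=26 I=20
Assign: F→slot 2, B→slot 3, E→slot 1, C→slot 5, H→slot 4, D skipped, G→slot 6, A skipped, J→slot 9, I skipped.
Slots: [1:E] [2:F] [3:B] [4:H] [5:C] [6:G] [9:J]
Profit = 50 + 69 + 57 + 40 + 44 + 33 + 26 = 319

319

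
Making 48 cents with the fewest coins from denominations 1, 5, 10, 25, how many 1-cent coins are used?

Use the largest denomination that fits, subtract, and repeat.
48 = 1×25 + 2×10 + 3×1
Count of 1: 3

3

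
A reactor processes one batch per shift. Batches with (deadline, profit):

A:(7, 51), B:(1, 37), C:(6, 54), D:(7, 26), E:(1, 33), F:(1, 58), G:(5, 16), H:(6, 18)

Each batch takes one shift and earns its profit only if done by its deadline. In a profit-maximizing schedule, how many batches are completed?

6

Profit order: F=58 C=54 A=51 B=37 E=33 D=26 H=18 G=16
Assign: F→slot 1, C→slot 6, A→slot 7, B skipped, E skipped, D→slot 5, H→slot 4, G→slot 3.
Slots: [1:F] [3:G] [4:H] [5:D] [6:C] [7:A]
6 of 8 scheduled.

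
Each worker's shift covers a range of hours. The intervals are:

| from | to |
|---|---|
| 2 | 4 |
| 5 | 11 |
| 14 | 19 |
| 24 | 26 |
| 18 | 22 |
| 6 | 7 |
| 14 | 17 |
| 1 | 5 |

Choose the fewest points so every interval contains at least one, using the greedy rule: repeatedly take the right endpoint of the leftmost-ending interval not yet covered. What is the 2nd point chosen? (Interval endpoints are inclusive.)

Process intervals by earliest right end; each time one isn't hit yet, stab at its right endpoint.
Sorted: [2,4] [1,5] [6,7] [5,11] [14,17] [14,19] [18,22] [24,26]
{[2,4],[1,5]} hit by 4; {[6,7],[5,11]} hit by 7; {[14,17],[14,19]} hit by 17; {[18,22]} hit by 22; {[24,26]} hit by 26.
Points: 4, 7, 17, 22, 26 (5 total).

7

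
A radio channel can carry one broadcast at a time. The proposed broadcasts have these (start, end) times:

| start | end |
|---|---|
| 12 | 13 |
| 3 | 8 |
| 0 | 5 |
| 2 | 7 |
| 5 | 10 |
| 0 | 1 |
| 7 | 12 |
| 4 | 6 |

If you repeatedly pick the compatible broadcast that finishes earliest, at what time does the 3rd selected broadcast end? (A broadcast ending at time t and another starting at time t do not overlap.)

12

Greedy by earliest finish: after sorting by end time, pick each interval compatible with the last pick.
By end time: (0,1), (0,5), (4,6), (2,7), (3,8), (5,10), (7,12), (12,13).
Pick (0,1); next start ≥ 1 → (4,6); next start ≥ 6 → (7,12); next start ≥ 12 → (12,13).
Selected: (0,1) (4,6) (7,12) (12,13)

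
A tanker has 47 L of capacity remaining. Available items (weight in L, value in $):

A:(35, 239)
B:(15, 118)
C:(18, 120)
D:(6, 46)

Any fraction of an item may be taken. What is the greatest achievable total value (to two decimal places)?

341.54

Sort by value per unit weight and fill in that order.
Ratios (sorted): B 7.87, D 7.67, A 6.83, C 6.67
take B (15 @ 118); take D (6 @ 46); take 26/35 of A → 177.54. Capacity used 47/47.
Total value = 341.54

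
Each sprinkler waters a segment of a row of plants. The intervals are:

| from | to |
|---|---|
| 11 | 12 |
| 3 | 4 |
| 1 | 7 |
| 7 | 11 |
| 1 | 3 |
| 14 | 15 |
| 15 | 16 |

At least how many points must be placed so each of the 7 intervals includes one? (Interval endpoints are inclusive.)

By right end: [1,3]  [3,4]  [1,7]  [7,11]  [11,12]  [14,15]  [15,16]
[1,3] uncovered → point at 3; [7,11] uncovered → point at 11; [14,15] uncovered → point at 15.
Points: 3, 11, 15 (3 total).

3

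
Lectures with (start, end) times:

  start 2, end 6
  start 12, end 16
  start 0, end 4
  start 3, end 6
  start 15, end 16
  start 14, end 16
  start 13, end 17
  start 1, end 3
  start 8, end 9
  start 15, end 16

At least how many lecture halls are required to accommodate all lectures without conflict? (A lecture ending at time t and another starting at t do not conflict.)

5

starts: [0, 1, 2, 3, 8, 12, 13, 14, 15, 15]
ends:   [3, 4, 6, 6, 9, 16, 16, 16, 16, 17]
s0→1 s1→2 s2→3 e3→2 s3→3 e4→2 e6→1 e6→0 s8→1 e9→0 s12→1 s13→2 s14→3 s15→4 s15→5  — peak 5.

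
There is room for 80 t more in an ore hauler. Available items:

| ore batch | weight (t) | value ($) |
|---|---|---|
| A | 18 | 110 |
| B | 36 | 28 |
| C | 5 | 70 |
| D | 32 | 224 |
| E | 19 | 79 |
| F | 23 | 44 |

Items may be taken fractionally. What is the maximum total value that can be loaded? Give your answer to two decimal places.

Sort by value per unit weight and fill in that order.
Order: C (70/5=14.00) > D (224/32=7.00) > A (110/18=6.11) > E (79/19=4.16) > F (44/23=1.91) > B (28/36=0.78)
Fill: take C (5 @ 70) → take D (32 @ 224) → take A (18 @ 110) → take E (19 @ 79) → take 6/23 of F → 11.48; 80/80 used.
Total value = 494.48

494.48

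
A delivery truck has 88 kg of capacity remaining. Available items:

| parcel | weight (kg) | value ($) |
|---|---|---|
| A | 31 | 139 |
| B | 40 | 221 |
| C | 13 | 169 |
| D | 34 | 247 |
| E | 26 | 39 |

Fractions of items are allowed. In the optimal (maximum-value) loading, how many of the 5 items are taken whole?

3

Sort by value per unit weight and fill in that order.
Ratios (sorted): C 13.00, D 7.26, B 5.53, A 4.48, E 1.50
take C (13 @ 169); take D (34 @ 247); take B (40 @ 221); take 1/31 of A → 4.48. Capacity used 88/88.
3 item(s) taken whole; one partial (take 1/31 of A).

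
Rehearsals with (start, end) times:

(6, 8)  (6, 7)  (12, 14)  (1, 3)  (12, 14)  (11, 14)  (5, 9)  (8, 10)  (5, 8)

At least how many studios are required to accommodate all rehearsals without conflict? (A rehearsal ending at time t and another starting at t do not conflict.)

4

Count concurrent intervals with a sweep; the peak is the room count.
Events (time:±→running): 1:+→1 3:-→0 5:+→1 5:+→2 6:+→3 6:+→4 … peak 4.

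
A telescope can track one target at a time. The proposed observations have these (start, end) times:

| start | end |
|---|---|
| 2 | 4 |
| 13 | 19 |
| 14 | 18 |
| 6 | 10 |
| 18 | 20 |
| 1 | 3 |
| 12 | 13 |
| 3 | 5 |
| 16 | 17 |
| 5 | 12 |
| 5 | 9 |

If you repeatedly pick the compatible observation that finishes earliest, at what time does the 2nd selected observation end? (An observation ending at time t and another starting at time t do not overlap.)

Sorted by end: (1,3)  (2,4)  (3,5)  (5,9)  (6,10)  (5,12)  (12,13)  (16,17)  (14,18)  (13,19)  (18,20)
take (1,3); skip (2,4); take (3,5); take (5,9); take (12,13); take (16,17); skip (14,18); skip (13,19); take (18,20).
Selected: (1,3) (3,5) (5,9) (12,13) (16,17) (18,20)

5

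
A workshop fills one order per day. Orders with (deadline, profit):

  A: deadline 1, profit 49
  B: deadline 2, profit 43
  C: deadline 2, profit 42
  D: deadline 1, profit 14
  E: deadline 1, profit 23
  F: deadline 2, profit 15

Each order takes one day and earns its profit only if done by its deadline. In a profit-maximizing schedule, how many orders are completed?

Take jobs in profit order; each goes to the latest open slot no later than its deadline.
Profit order: A=49 B=43 C=42 E=23 F=15 D=14
Assign: A→slot 1, B→slot 2, C skipped, E skipped, F skipped, D skipped.
Slots: [1:A] [2:B]
2 of 6 scheduled.

2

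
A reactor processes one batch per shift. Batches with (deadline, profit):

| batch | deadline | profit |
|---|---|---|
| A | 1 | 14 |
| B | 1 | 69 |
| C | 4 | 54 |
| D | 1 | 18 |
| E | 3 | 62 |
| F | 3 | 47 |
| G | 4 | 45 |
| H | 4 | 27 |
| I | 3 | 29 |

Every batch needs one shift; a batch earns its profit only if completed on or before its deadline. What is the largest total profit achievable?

By profit: B(d1,69), E(d3,62), C(d4,54), F(d3,47), G(d4,45), I(d3,29), H(d4,27), D(d1,18), A(d1,14)
B→slot 1; E→slot 3; C→slot 4; F→slot 2; G skipped; I skipped; H skipped; D skipped; A skipped.
Profit = 69 + 47 + 62 + 54 = 232

232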